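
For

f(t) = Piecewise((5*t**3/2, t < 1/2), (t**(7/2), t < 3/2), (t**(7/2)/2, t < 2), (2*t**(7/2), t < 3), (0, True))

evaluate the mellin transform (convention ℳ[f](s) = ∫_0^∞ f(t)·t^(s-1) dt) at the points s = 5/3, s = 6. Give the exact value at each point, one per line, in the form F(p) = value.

decompose at 1/2, 3/2, 2; ℳ[f](s) sums the 4 pieces' integrals
segment [0, 1/2) carries 5*t**3/2; integrate it
over [1/2, 3/2), the kernel integral of t**(7/2) enters the sum
on [3/2, 2): add ∫ t**(7/2)/2·t^(s-1) dt
∫ over [2, 3) of 2*t**(7/2)·t^(s-1) joins the sum

F(5/3) = -288*2**(1/6)/31 - 3*2**(5/6)/992 + 15*2**(1/3)/896 + 729*2**(5/6)*3**(1/6)/1984 + 2916*3**(1/6)/31
F(6) = -786433*sqrt(2)/9728 + 5/9216 + 19683*sqrt(6)/19456 + 78732*sqrt(3)/19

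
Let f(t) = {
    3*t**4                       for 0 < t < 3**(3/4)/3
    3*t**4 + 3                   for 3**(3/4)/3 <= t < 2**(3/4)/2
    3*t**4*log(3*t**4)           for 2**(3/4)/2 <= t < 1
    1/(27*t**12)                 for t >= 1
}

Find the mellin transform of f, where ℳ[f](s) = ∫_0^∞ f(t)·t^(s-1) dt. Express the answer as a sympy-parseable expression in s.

(-81*2**(s/4)*s*(s/4 - 3)*(s**2/16 + s/2 + 1)/2 - 162*2**(s/4)*(s/4 - 3)*(s**2/16 + s/2 + 1) - 81*3**(s/4)*s**2*(s/4 - 3)*(s/4 + 1)*log(3)/16 + 81*3**(s/4)*s**2*(s/4 - 3)*(s/4 + 1)*log(2)/16 - 81*3**(s/4)*s*(s/4 - 3)*(s/4 + 1)*log(3)/4 + 81*3**(s/4)*s*(s/4 - 3)*(s/4 + 1)*log(2)/4 + 81*3**(s/4)*s*(s/4 - 3)*(s/4 + 1)/4 + 243*3**(s/4)*s*(s/4 - 3)*(s**2/16 + s/2 + 1)/4 + 162*3**(s/4)*(s/4 - 3)*(s**2/16 + s/2 + 1) + 81*6**(s/4)*s**2*(s/4 - 3)*(s/4 + 1)*log(3)/8 - 81*6**(s/4)*s*(s/4 - 3)*(s/4 + 1)/2 + 81*6**(s/4)*s*(s/4 - 3)*(s/4 + 1)*log(3)/2 - 6**(s/4)*s*(s/4 + 1)*(s**2/16 + s/2 + 1)/2)/(54*6**(s/4)*s*(s/4 - 3)*(s/4 + 1)*(s**2/16 + s/2 + 1))
  -4 < Re(s) < 12

back out the power substitution: 3*t**2 on [0, sqrt(3)/3); 3*t**2 + 3 on [sqrt(3)/3, sqrt(2)/2); 3*t**2*log(3*t**2) on [sqrt(2)/2, 1); …
reversing the power substitution: 3*t on [0, 1/3); 3*t + 3 on [1/3, 1/2); 3*t*log(3*t) on [1/2, 1); …
strip the common scale on t: t on [0, 1); t + 3 on [1, 3/2); t*log(t) on [3/2, 3); …
the 4 pieces separated at 3**(3/4)/3, 2**(3/4)/2, 1 each add one integral
on [0, 3**(3/4)/3) integrate f = 3*t**4 against the kernel
on [3**(3/4)/3, 2**(3/4)/2) integrate f = (3*t**4 + 3) against the kernel
∫ 3*t**4*log(3*t**4)·t^(s-1) over [2**(3/4)/2, 1)
on [1, ∞): add ∫ 1/(27*t**12)·t^(s-1) dt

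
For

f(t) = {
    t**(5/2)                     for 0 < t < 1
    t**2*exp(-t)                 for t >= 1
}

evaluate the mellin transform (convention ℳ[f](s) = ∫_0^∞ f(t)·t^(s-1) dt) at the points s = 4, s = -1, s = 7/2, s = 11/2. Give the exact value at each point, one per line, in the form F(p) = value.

back out the shared t-power: sqrt(t) on [0, 1); exp(-t) on [1, ∞)
summing 2 kernel integrals split by 1 yields ℳ[f](s)
between 0 and 1 the integrand is t**(5/2)·t^(s-1)
[1, ∞) adds the kernel integral of t**2*exp(-t)

F(4) = 2/13 + 326*exp(-1)
F(-1) = exp(-1) + 2/3
F(7/2) = (E*(16 + 2835*sqrt(pi)*erfc(1)) + 11490)*exp(-1)/96
F(11/2) = (E*(16 + 135135*sqrt(pi)*erfc(1)) + 548650)*exp(-1)/128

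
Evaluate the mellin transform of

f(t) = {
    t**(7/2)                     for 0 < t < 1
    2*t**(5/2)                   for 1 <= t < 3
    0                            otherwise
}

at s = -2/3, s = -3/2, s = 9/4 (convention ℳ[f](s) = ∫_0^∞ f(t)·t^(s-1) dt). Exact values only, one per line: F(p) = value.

F(-2/3) = -138/187 + 36*3**(5/6)/11
F(-3/2) = 9/2
F(9/4) = -108/437 + 648*3**(3/4)/19

back out the shared t-power: t**(3/2) on [0, 1); 2*sqrt(t) on [1, 3)
integrate the 2 segments split at 1, then add the results
between 0 and 1 the integrand is t**(7/2)·t^(s-1)
over [1, 3), the kernel integral of 2*t**(5/2) enters the sum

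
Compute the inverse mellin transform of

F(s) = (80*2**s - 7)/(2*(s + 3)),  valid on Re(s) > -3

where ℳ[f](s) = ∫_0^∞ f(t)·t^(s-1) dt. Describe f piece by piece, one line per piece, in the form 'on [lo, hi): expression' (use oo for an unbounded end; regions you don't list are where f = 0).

on [0, 1): 3*t**3/2
on [1, 2): 5*t**3

slice at 1, transform all 2 pieces, and sum them
∫ 3*t**3/2·t^(s-1) over [0, 1)
segment [1, 2) carries 5*t**3; integrate it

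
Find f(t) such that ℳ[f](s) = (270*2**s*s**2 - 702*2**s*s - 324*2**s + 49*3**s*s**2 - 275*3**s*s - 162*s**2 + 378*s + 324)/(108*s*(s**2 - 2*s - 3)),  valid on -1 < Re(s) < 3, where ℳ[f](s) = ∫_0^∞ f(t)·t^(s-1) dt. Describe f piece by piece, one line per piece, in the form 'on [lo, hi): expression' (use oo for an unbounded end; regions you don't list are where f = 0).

on [0, 1): t/2
on [1, 2): t + 1
on [2, 3): t/4
on [3, oo): 8/t**3

reversing the common scale on t: t on [0, 1/2); 2*t + 1 on [1/2, 1); t/2 on [1, 3/2); …
slice at 1, 2, 3, transform all 4 pieces, and sum them
segment [0, 1) carries t/2; integrate it
the [1, 2) slice contributes ∫ (t + 1)·t^(s-1) dt
the [2, 3) slice contributes ∫ t/4·t^(s-1) dt
piece [3, ∞): integrate 8/t**3 against the kernel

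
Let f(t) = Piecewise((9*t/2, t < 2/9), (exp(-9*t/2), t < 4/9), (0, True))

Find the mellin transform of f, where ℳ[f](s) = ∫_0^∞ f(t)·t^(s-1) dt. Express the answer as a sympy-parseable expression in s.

(2/9)**s*((s + 1)*uppergamma(s, 1) - (s + 1)*uppergamma(s, 2) + 1)/(s + 1)
  Re(s) > -1

strip the common scale on t: 3*t on [0, 1/3); exp(-3*t) on [1/3, 2/3)
undo the common scale on t: t on [0, 1); exp(-t) on [1, 2)
treat the 2 regions marked off by 2/9 separately and sum
segment [0, 2/9) carries 9*t/2; integrate it
on [2/9, 4/9) integrate f = exp(-9*t/2) against the kernel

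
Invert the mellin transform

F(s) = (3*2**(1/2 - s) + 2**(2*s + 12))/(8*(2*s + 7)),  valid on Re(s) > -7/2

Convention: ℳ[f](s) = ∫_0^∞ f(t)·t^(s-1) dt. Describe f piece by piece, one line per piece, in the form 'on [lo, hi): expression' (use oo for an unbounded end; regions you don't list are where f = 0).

summing 2 kernel integrals split by 1/2 yields ℳ[f](s)
segment 0 to 1/2 holds 5*t**(7/2); add its integral
for t in [1/2, 4): the term is ∫ 2*t**(7/2)·t^(s-1)

on [0, 1/2): 5*t**(7/2)
on [1/2, 4): 2*t**(7/2)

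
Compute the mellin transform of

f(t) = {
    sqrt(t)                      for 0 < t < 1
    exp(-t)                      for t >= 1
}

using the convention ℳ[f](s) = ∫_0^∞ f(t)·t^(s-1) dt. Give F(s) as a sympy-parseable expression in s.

the 2 pieces separated at 1 each add one integral
between 0 and 1 the integrand is sqrt(t)·t^(s-1)
the [1, ∞) slice contributes ∫ exp(-t)·t^(s-1) dt

((2*s + 1)*uppergamma(s, 1) + 2)/(2*s + 1)
  Re(s) > -1/2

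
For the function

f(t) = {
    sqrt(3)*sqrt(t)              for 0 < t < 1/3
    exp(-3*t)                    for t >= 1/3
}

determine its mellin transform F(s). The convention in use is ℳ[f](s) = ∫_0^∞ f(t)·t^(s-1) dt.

reversing the common scale on t: sqrt(t) on [0, 1); exp(-t) on [1, ∞)
cuts at 1/3: linearity sums the 2 kernel integrals
segment 0 to 1/3 holds sqrt(3)*sqrt(t); add its integral
on [1/3, ∞): add ∫ exp(-3*t)·t^(s-1) dt

((2*s + 1)*uppergamma(s, 1) + 2)/(3**s*(2*s + 1))
  Re(s) > -1/2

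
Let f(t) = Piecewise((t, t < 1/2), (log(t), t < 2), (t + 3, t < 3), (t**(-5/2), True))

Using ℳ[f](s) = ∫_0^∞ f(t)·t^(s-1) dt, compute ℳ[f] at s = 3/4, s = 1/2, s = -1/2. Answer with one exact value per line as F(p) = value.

the 4 pieces separated at 1/2, 2, 3 each add one integral
on [0, 1/2): add ∫ t·t^(s-1) dt
on [1/2, 2) integrate f = log(t) against the kernel
[2, 3) adds the kernel integral of (t + 3)
the [3, ∞) slice contributes ∫ t**(-5/2)·t^(s-1) dt

F(3/4) = 2**(1/4)*(-436*sqrt(2) + 2*2**(3/4)*3**(1/4) + 65 + log(2**(42 + 84*sqrt(2))) + 180*6**(3/4))/63
F(1/2) = sqrt(2)*(-330 + sqrt(2) + 108*log(2) + 144*sqrt(6))/36
F(-1/2) = sqrt(2)*(-486*log(2) + sqrt(2) + 648)/162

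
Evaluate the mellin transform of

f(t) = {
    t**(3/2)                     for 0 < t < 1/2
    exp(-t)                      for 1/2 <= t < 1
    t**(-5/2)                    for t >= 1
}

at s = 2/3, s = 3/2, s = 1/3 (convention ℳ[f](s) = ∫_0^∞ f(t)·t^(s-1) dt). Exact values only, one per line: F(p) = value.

F(2/3) = -uppergamma(2/3, 1) + 3*2**(5/6)/52 + 6/11 + uppergamma(2/3, 1/2)
F(3/2) = -exp(-1) - sqrt(pi)*erfc(1)/2 + sqrt(pi)*erfc(sqrt(2)/2)/2 + sqrt(2)*exp(-1/2)/2 + 25/24
F(1/3) = -uppergamma(1/3, 1) + 3*2**(1/6)/22 + 6/13 + uppergamma(1/3, 1/2)

split f at 1/2, 1: ℳ[f](s) collects 3 kernel integrals
∫ over [0, 1/2) of t**(3/2)·t^(s-1) joins the sum
segment [1/2, 1) carries exp(-t); integrate it
∫ over [1, ∞) of t**(-5/2)·t^(s-1) joins the sum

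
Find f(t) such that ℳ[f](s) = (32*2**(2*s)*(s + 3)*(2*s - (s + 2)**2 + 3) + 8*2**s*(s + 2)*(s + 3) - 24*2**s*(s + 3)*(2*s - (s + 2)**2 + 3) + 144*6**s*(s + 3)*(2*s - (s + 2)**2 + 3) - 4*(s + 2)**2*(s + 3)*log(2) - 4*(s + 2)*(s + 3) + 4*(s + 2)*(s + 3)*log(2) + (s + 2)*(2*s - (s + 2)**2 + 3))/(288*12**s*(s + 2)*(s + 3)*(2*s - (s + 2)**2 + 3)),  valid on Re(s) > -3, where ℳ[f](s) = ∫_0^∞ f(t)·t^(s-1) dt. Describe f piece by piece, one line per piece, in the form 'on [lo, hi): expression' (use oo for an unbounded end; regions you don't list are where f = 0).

on [0, 1/12): 6*t**3
on [1/12, 1/6): t*log(6*t)/6
on [1/6, 1/3): 3*t**2
on [1/3, 1/2): 2*t**2

undo the shared t-power: 6*t on [0, 1/12); log(6*t)/(6*t) on [1/12, 1/6); 3 on [1/6, 1/3); …
undo the common scale on t: 3*t on [0, 1/6); log(3*t)/(3*t) on [1/6, 1/3); 3 on [1/3, 2/3); …
undo the common scale on t: t on [0, 1/2); log(t)/t on [1/2, 1); 3 on [1, 2); …
f breaks at 1/12, 1/6, 1/3 into 4 integrals to sum
over [0, 1/12), the kernel integral of 6*t**3 enters the sum
piece [1/12, 1/6): integrate t*log(6*t)/6 against the kernel
between 1/6 and 1/3 the integrand is 3*t**2·t^(s-1)
segment [1/3, 1/2) carries 2*t**2; integrate it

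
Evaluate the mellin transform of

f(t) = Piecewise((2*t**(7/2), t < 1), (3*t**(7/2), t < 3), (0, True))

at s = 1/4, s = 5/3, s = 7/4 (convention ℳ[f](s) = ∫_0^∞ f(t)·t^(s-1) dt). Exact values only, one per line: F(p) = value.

F(1/4) = -4/15 + 108*3**(3/4)/5
F(5/3) = -6/31 + 4374*3**(1/6)/31
F(7/4) = -4/21 + 972*3**(1/4)/7

slice at 1, transform all 2 pieces, and sum them
for t in [0, 1): the term is ∫ 2*t**(7/2)·t^(s-1)
piece [1, 3): integrate 3*t**(7/2) against the kernel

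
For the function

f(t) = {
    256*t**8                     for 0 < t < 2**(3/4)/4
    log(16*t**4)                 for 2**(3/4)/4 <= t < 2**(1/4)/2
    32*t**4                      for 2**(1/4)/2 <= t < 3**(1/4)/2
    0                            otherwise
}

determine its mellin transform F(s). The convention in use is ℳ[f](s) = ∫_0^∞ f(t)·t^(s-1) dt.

(2**(3/4)/4)**s*(-16*2**(s/2)*s**2*(s + 8) + 4*2**(s/2)*s*(s + 4)*(s + 8)*log(2) - 16*2**(s/2)*(s + 4)*(s + 8) + 24*6**(s/4)*s**2*(s + 8) + s**2*(s + 4) + 4*s*(s + 4)*(s + 8)*log(2) + 16*(s + 4)*(s + 8))/(4*s**2*(s + 4)*(s + 8))
  Re(s) > -8

reversing the common scale on t: t**8 on [0, 2**(3/4)/2); log(t**4) on [2**(3/4)/2, 2**(1/4)); 2*t**4 on [2**(1/4), 3**(1/4))
undo the power substitution: t**4 on [0, sqrt(2)/2); log(t**2) on [sqrt(2)/2, sqrt(2)); 2*t**2 on [sqrt(2), sqrt(3))
the power substitution comes off first: t**2 on [0, 1/2); log(t) on [1/2, 2); 2*t on [2, 3)
f breaks at 2**(3/4)/4, 2**(1/4)/2 into 3 integrals to sum
between 0 and 2**(3/4)/4 the integrand is 256*t**8·t^(s-1)
piece [2**(3/4)/4, 2**(1/4)/2): integrate log(16*t**4) against the kernel
on [2**(1/4)/2, 3**(1/4)/2) integrate f = 32*t**4 against the kernel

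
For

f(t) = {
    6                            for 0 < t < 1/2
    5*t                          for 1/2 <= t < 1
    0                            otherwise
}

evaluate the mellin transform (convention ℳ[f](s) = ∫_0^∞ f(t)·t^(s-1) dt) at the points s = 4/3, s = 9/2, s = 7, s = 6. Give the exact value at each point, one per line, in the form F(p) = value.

F(4/3) = 6*2**(2/3)/7 + 15/7
F(9/2) = 29*sqrt(2)/1056 + 10/11
F(7) = 9021/14336
F(6) = 649/896

f breaks at 1/2 into 2 integrals to sum
between 0 and 1/2 the integrand is 6·t^(s-1)
over [1/2, 1), the kernel integral of 5*t enters the sum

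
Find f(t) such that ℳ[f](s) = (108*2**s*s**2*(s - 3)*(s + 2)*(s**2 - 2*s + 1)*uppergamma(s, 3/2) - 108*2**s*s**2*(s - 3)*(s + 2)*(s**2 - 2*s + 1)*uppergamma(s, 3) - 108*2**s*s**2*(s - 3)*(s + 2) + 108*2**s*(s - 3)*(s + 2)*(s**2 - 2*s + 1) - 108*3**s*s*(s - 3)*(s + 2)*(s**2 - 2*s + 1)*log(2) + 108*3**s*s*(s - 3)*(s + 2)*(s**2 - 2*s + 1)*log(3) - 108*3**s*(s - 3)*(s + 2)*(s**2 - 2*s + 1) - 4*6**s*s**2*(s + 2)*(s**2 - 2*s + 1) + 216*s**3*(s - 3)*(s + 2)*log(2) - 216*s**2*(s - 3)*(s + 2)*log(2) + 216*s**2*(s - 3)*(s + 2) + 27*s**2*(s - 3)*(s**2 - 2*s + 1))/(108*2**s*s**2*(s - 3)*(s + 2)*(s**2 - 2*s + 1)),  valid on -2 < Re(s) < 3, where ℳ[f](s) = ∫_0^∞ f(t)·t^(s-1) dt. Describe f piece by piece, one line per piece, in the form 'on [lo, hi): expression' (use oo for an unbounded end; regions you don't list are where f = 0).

f breaks at 1/2, 1, 3/2, 3 into 5 integrals to sum
segment [0, 1/2) carries t**2; integrate it
∫ over [1/2, 1) of log(t)/t·t^(s-1) joins the sum
for t in [1, 3/2): the term is ∫ log(t)·t^(s-1)
on [3/2, 3): add ∫ exp(-t)·t^(s-1) dt
segment [3, ∞) carries t**(-3); integrate it

on [0, 1/2): t**2
on [1/2, 1): log(t)/t
on [1, 3/2): log(t)
on [3/2, 3): exp(-t)
on [3, oo): t**(-3)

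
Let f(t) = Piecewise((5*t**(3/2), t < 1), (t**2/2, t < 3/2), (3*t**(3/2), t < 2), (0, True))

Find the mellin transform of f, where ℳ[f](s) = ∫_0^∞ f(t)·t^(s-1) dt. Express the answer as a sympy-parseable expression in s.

treat the 3 regions marked off by 1, 3/2 separately and sum
piece [0, 1): integrate 5*t**(3/2) against the kernel
on [1, 3/2): add ∫ t**2/2·t^(s-1) dt
the [3/2, 2) slice contributes ∫ 3*t**(3/2)·t^(s-1) dt

(12*2**(s + 3/2)*(s + 2) - 12*(3/2)**(s + 3/2)*(s + 2) + (3/2)**(s + 2)*(2*s + 3) + 18*s + 37)/(2*(s + 2)*(2*s + 3))
  Re(s) > -3/2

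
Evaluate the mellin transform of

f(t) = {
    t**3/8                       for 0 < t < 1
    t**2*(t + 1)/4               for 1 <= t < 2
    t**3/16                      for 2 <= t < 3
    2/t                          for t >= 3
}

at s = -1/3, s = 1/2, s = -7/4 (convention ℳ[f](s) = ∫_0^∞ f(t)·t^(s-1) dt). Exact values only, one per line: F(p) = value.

strip the common scale on t: t**3 on [0, 1/2); t**2*(2*t + 1) on [1/2, 1); t**3/2 on [1, 3/2); …
remove the shared t-power first: t on [0, 1/2); 2*t + 1 on [1/2, 1); t/2 on [1, 3/2); …
f breaks at 1, 2, 3 into 4 integrals to sum
[0, 1) adds the kernel integral of t**3/8
on [1, 2) integrate f = t**2*(t + 1)/4 against the kernel
for t in [2, 3): the term is ∫ t**3/16·t^(s-1)
on [3, ∞): add ∫ 2/t·t^(s-1) dt

F(-1/3) = -63/320 + 145*3**(2/3)/384 + 93*2**(2/3)/160
F(1/2) = -19/140 + 29*sqrt(2)/35 + 305*sqrt(3)/168
F(-7/4) = -11/10 + 1051*3**(1/4)/5940 + 13*2**(1/4)/10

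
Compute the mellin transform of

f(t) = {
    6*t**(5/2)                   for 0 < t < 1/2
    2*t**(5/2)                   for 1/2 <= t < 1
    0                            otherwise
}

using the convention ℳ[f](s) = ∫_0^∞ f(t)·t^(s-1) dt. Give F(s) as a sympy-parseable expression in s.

(2**(1/2 - s) + 4)/(2*s + 5)
  Re(s) > -5/2

integrate the 2 segments split at 1/2, then add the results
for t in [0, 1/2): the term is ∫ 6*t**(5/2)·t^(s-1)
on [1/2, 1): add ∫ 2*t**(5/2)·t^(s-1) dt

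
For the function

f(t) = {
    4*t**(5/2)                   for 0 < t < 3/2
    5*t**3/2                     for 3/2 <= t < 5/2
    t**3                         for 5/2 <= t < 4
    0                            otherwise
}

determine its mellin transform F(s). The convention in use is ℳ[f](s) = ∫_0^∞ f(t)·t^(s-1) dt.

(16*(3/2)**(s + 5/2)*(s + 3) - 5*(3/2)**(s + 3)*(2*s + 5) + 2*4**(s + 3)*(2*s + 5) + 3*(5/2)**(s + 3)*(2*s + 5))/(2*(s + 3)*(2*s + 5))
  Re(s) > -5/2

cuts at 3/2, 5/2: linearity sums the 3 kernel integrals
between 0 and 3/2 the integrand is 4*t**(5/2)·t^(s-1)
[3/2, 5/2) adds the kernel integral of 5*t**3/2
segment 5/2 to 4 holds t**3; add its integral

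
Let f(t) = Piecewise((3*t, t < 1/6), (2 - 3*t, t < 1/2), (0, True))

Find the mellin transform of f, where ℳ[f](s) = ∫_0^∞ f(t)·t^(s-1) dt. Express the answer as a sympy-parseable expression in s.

(3**s*s/2 + 2*3**s - s - 2)/(6**s*s*(s + 1))
  Re(s) > -1

back out the common scale on t: t on [0, 1/2); 2 - t on [1/2, 3/2)
split f at 1/6: ℳ[f](s) collects 2 kernel integrals
over [0, 1/6), the kernel integral of 3*t enters the sum
on [1/6, 1/2) integrate f = (2 - 3*t) against the kernel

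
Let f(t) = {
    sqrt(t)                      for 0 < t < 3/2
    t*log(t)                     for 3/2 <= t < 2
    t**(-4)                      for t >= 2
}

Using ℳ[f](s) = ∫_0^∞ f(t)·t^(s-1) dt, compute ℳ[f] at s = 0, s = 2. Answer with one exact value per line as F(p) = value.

F(0) = -31/64 + log(8*sqrt(6)/9) + sqrt(6)
F(2) = -9*log(3)/8 - 7/18 + 9*sqrt(6)/20 + 91*log(2)/24

summing 3 kernel integrals split by 3/2, 2 yields ℳ[f](s)
between 0 and 3/2 the integrand is sqrt(t)·t^(s-1)
piece [3/2, 2): integrate t*log(t) against the kernel
over [2, ∞), the kernel integral of t**(-4) enters the sum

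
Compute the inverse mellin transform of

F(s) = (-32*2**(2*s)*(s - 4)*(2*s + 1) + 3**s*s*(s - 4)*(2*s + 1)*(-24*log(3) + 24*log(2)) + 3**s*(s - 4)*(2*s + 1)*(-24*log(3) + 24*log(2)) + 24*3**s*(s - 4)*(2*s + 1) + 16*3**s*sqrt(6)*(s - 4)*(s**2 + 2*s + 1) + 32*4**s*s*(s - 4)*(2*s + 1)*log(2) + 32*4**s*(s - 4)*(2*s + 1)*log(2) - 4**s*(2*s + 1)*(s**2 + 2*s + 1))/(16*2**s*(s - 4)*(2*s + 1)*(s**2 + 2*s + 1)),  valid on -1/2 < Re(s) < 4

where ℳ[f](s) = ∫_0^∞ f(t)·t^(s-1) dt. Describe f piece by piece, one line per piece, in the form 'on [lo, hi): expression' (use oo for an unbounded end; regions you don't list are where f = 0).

on [0, 3/2): sqrt(t)
on [3/2, 2): t*log(t)
on [2, oo): t**(-4)

split f at 3/2, 2: ℳ[f](s) collects 3 kernel integrals
the [0, 3/2) slice contributes ∫ sqrt(t)·t^(s-1) dt
segment 3/2 to 2 holds t*log(t); add its integral
piece [2, ∞): integrate t**(-4) against the kernel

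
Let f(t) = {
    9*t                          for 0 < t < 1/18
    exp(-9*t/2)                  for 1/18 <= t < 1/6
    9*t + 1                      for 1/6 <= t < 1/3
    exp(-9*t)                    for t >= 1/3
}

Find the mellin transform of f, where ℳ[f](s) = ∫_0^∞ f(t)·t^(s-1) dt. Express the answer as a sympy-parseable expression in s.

(2*2**s*s*(s + 1)*uppergamma(s, 3) - 5*3**s*s - 2*3**s + 2*4**s*s*(s + 1)*uppergamma(s, 1/4) - 2*4**s*s*(s + 1)*uppergamma(s, 3/4) + 8*6**s*s + 2*6**s + s)/(2*2**(2*s)*(9/2)**s*s*(s + 1))
  Re(s) > -1

back out the common scale on t: 3*t on [0, 1/6); exp(-3*t/2) on [1/6, 1/2); 3*t + 1 on [1/2, 1); …
undo the common scale on t: 2*t on [0, 1/4); exp(-t) on [1/4, 3/4); 2*t + 1 on [3/4, 3/2); …
invert the common scale on t to get t on [0, 1/2); exp(-t/2) on [1/2, 3/2); t + 1 on [3/2, 3); …
linearity at 1/18, 1/6, 1/3 turns ℳ[f](s) into 4 summed integrals
[0, 1/18) adds the kernel integral of 9*t
the [1/18, 1/6) slice contributes ∫ exp(-9*t/2)·t^(s-1) dt
on [1/6, 1/3) integrate f = (9*t + 1) against the kernel
on [1/3, ∞): add ∫ exp(-9*t)·t^(s-1) dt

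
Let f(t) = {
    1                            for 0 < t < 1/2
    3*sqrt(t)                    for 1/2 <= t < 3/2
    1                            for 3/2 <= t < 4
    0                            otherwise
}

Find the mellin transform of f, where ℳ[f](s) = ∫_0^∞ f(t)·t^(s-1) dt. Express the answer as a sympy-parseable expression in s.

(-2*3**s*s + 3*3**s*sqrt(6)*s - 3**s + 2*8**s*s + 8**s - 3*sqrt(2)*s + 2*s + 1)/(2**s*s*(2*s + 1))
  Re(s) > 0

along the cuts 1/2, 3/2, ℳ[f](s) splits into 3 integrals
segment 0 to 1/2 holds 1; add its integral
segment [1/2, 3/2) carries 3*sqrt(t); integrate it
the [3/2, 4) slice contributes ∫ 1·t^(s-1) dt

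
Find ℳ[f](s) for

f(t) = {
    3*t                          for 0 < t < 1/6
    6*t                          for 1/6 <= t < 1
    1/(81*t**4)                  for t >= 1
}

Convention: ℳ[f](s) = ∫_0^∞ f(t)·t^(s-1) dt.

(970*6**s*s - 3890*6**s - 81*s + 324)/(162*6**s*(s**2 - 3*s - 4))
  -1 < Re(s) < 4

peel off the common scale on t: t on [0, 1/2); 2*t on [1/2, 3); t**(-4) on [3, ∞)
cuts at 1/6, 1: linearity sums the 3 kernel integrals
on [0, 1/6): add ∫ 3*t·t^(s-1) dt
on [1/6, 1): add ∫ 6*t·t^(s-1) dt
[1, ∞) adds the kernel integral of 1/(81*t**4)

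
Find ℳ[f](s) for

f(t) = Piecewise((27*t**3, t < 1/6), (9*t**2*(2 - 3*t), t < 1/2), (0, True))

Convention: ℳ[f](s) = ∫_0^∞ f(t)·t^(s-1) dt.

invert the common scale on t to get t**3 on [0, 1/2); t**2*(2 - t) on [1/2, 3/2)
back out the shared t-power: t on [0, 1/2); 2 - t on [1/2, 3/2)
integrate the 2 segments split at 1/6, then add the results
∫ over [0, 1/6) of 27*t**3·t^(s-1) joins the sum
segment 1/6 to 1/2 holds 9*t**2*(2 - 3*t); add its integral

(9*3**s*(s + 2) + 36*3**s - 2*s - 8)/(8*6**s*(s + 2)*(s + 3))
  Re(s) > -3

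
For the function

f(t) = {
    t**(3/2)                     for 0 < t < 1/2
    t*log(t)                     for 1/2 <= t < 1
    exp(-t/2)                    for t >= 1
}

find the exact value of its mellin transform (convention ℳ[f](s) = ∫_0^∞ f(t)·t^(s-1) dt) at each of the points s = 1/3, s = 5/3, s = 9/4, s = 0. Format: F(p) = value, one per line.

integrate the 3 segments split at 1/2, 1, then add the results
for t in [0, 1/2): the term is ∫ t**(3/2)·t^(s-1)
piece [1/2, 1): integrate t*log(t) against the kernel
∫ exp(-t/2)·t^(s-1) over [1, ∞)

F(1/3) = 2**(2/3)*(-198*2**(1/3) + 48*sqrt(2) + 132*log(2) + 99 + 352*2**(2/3)*uppergamma(1/3, 1/2))/704
F(5/3) = 2**(1/3)*(-684*2**(2/3) + 171 + 192*sqrt(2) + 456*log(2) + 19456*2**(1/3)*uppergamma(5/3, 1/2))/9728
F(9/4) = 2**(3/4)*(-960*2**(1/4) + 120 + 169*sqrt(2) + 390*log(2) + 40560*sqrt(2)*uppergamma(9/4, 1/2))/20280
F(0) = -1/2 + sqrt(2)/6 + log(2)/2 - Ei(-1/2)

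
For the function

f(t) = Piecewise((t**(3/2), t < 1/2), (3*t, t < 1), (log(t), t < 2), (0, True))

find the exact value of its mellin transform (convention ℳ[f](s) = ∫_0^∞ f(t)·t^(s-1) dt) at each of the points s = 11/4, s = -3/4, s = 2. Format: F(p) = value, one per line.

F(11/4) = -8583*2**(3/4)/16456 - 2**(1/4)/20 + 564/605 + 16*2**(3/4)*log(2)/11
F(-3/4) = -6*2**(3/4) - 2*2**(1/4)*log(2)/3 - 2*2**(1/4)/9 + 124/9
F(2) = sqrt(2)/56 + 1/8 + log(4)

undo the shared t-power: t**(5/2) on [0, 1/2); 3*t**2 on [1/2, 1); t*log(t) on [1, 2)
invert the shared t-power to get sqrt(t) on [0, 1/2); 3 on [1/2, 1); log(t)/t on [1, 2)
undo the shared t-power: t**(3/2) on [0, 1/2); 3*t on [1/2, 1); log(t) on [1, 2)
cuts at 1/2, 1: linearity sums the 3 kernel integrals
between 0 and 1/2 the integrand is t**(3/2)·t^(s-1)
between 1/2 and 1 the integrand is 3*t·t^(s-1)
piece [1, 2): integrate log(t) against the kernel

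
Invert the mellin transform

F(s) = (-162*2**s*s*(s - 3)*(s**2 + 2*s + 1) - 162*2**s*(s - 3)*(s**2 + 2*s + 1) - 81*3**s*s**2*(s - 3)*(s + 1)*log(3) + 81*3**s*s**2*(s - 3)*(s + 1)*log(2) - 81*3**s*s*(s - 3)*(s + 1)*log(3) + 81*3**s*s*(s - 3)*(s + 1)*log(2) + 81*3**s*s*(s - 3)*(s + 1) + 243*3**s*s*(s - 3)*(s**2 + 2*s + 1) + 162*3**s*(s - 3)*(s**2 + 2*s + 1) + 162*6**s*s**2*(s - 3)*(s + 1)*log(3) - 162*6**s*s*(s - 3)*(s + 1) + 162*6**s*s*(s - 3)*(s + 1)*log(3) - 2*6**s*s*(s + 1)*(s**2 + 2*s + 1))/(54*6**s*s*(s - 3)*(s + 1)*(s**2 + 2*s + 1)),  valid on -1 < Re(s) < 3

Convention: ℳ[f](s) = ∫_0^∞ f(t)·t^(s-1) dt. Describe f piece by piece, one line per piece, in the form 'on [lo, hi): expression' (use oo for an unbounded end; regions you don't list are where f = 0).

on [0, 1/3): 3*t
on [1/3, 1/2): 3*t + 3
on [1/2, 1): 3*t*log(3*t)
on [1, oo): 1/(27*t**3)

invert the common scale on t to get t on [0, 1); t + 3 on [1, 3/2); t*log(t) on [3/2, 3); …
treat the 4 regions marked off by 1/3, 1/2, 1 separately and sum
on [0, 1/3) integrate f = 3*t against the kernel
∫ (3*t + 3)·t^(s-1) over [1/3, 1/2)
on [1/2, 1): add ∫ 3*t*log(3*t)·t^(s-1) dt
over [1, ∞), the kernel integral of 1/(27*t**3) enters the sum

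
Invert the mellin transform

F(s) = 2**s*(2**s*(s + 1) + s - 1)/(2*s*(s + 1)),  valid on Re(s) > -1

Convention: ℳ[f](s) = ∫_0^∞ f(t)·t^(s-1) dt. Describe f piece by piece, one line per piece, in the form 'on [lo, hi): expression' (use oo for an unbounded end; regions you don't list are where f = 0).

on [0, 2): t/2
on [2, 4): 1/2

remove the common scale on t first: t on [0, 1); 1/2 on [1, 2)
decompose at 2; ℳ[f](s) sums the 2 pieces' integrals
∫ t/2·t^(s-1) over [0, 2)
∫ 1/2·t^(s-1) over [2, 4)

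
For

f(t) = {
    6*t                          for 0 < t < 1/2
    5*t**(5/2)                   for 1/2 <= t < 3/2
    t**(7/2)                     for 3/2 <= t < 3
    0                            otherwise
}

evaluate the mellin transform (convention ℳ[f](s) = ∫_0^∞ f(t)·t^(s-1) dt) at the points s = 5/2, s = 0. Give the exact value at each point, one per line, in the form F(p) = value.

breakpoints 1/2, 3/2: one integral from each of the 3 segments
between 0 and 1/2 the integrand is 6*t·t^(s-1)
on [1/2, 3/2) integrate f = 5*t**(5/2) against the kernel
segment [3/2, 3) carries t**(7/2); integrate it

F(5/2) = 3*sqrt(2)/28 + 16277/128
F(0) = -sqrt(2)/4 + 3 + 99*sqrt(6)/56 + 54*sqrt(3)/7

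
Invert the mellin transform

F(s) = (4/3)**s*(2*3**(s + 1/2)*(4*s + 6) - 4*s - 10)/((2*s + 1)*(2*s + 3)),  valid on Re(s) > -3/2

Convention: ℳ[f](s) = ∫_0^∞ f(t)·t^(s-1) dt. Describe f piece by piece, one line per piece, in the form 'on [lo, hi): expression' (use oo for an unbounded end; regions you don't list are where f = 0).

on [0, 4/3): 3*sqrt(3)*t**(3/2)/8
on [4/3, 4): sqrt(3)*sqrt(t)

invert the common scale on t to get t**(3/2)/8 on [0, 4); sqrt(t) on [4, 12)
reversing the common scale on t: sqrt(2)*t**(3/2)/4 on [0, 2); sqrt(2)*sqrt(t) on [2, 6)
undo the common scale on t: t**(3/2) on [0, 1); 2*sqrt(t) on [1, 3)
split f at 4/3: ℳ[f](s) collects 2 kernel integrals
[0, 4/3) adds the kernel integral of 3*sqrt(3)*t**(3/2)/8
segment [4/3, 4) carries sqrt(3)*sqrt(t); integrate it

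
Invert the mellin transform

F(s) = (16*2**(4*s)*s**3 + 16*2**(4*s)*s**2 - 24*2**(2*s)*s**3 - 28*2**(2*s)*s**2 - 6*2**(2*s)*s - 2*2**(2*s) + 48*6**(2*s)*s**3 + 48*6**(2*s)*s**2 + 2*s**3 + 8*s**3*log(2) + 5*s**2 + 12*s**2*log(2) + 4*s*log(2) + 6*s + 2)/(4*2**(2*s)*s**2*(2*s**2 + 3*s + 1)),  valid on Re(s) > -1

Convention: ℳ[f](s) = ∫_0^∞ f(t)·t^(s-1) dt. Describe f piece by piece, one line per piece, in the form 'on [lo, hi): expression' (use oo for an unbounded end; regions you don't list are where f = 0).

on [0, 1/4): t
on [1/4, 1): log(sqrt(t))
on [1, 4): 3*sqrt(t)
on [4, 9): 2*sqrt(t)

back out the power substitution: t**2 on [0, 1/2); log(t) on [1/2, 1); 3*t on [1, 2); …
reversing the shared t-power: t on [0, 1/2); log(t)/t on [1/2, 1); 3 on [1, 2); …
slice at 1/4, 1, 4, transform all 4 pieces, and sum them
segment [0, 1/4) carries t; integrate it
the [1/4, 1) slice contributes ∫ log(sqrt(t))·t^(s-1) dt
for t in [1, 4): the term is ∫ 3*sqrt(t)·t^(s-1)
on [4, 9) integrate f = 2*sqrt(t) against the kernel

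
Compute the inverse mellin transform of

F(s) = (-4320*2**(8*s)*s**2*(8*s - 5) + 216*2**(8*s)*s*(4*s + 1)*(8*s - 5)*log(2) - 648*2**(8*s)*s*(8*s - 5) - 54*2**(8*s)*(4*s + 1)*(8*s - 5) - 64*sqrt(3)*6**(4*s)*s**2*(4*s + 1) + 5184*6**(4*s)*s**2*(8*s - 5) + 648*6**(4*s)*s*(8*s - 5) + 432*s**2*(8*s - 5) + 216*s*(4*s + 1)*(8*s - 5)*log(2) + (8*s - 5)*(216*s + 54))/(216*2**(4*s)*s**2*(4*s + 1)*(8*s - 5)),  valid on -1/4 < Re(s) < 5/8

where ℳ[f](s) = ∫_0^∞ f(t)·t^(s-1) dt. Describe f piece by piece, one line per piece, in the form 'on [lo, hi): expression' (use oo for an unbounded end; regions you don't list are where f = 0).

on [0, 1/16): t**(1/4)
on [1/16, 16): log(t**(1/4))
on [16, 81): t**(1/4) + 3
on [81, oo): t**(-5/8)

strip the power substitution: sqrt(t) on [0, 1/4); log(sqrt(t)) on [1/4, 4); sqrt(t) + 3 on [4, 9); …
peel off the power substitution: t on [0, 1/2); log(t) on [1/2, 2); t + 3 on [2, 3); …
split f at 1/16, 16, 81: ℳ[f](s) collects 4 kernel integrals
[0, 1/16) adds the kernel integral of t**(1/4)
∫ log(t**(1/4))·t^(s-1) over [1/16, 16)
∫ (t**(1/4) + 3)·t^(s-1) over [16, 81)
over [81, ∞), the kernel integral of t**(-5/8) enters the sum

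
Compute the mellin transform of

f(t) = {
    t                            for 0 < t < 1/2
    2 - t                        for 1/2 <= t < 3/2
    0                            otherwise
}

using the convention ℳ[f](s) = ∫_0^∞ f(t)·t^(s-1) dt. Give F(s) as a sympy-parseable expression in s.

(3**s*s + 4*3**s - 2*s - 4)/(2*2**s*s*(s + 1))
  Re(s) > -1

along the cuts 1/2, ℳ[f](s) splits into 2 integrals
∫ t·t^(s-1) over [0, 1/2)
on [1/2, 3/2) integrate f = (2 - t) against the kernel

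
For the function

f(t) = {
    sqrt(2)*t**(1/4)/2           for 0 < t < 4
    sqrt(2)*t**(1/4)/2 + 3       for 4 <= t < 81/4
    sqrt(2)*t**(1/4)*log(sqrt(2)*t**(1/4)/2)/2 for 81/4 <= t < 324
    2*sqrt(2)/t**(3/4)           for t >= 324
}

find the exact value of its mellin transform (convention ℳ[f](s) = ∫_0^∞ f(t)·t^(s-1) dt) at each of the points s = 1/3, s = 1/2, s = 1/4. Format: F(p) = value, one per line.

F(1/3) = -4664*12**(1/3)/735 - 9*2**(2/3) + 1863*6**(1/3)/98 + log(2**(27*6**(1/3)/7)*3**(-27*6**(1/3)/7 + 108*12**(1/3)/7))
F(1/2) = 17/3 + 9*log(2) + 63*log(3)
F(1/4) = sqrt(2)*(162*log(2) + 143 + 486*log(3))/36

strip the power substitution: sqrt(2)*sqrt(t)/2 on [0, 2); sqrt(2)*sqrt(t)/2 + 3 on [2, 9/2); sqrt(2)*sqrt(t)*log(sqrt(2)*sqrt(t)/2)/2 on [9/2, 18); …
reversing the common scale on t: sqrt(t) on [0, 1); sqrt(t) + 3 on [1, 9/4); sqrt(t)*log(sqrt(t)) on [9/4, 9); …
back out the power substitution: t on [0, 1); t + 3 on [1, 3/2); t*log(t) on [3/2, 3); …
breakpoints 4, 81/4, 324: one integral from each of the 4 segments
on [0, 4) integrate f = sqrt(2)*t**(1/4)/2 against the kernel
between 4 and 81/4 the integrand is (sqrt(2)*t**(1/4)/2 + 3)·t^(s-1)
between 81/4 and 324 the integrand is sqrt(2)*t**(1/4)*log(sqrt(2)*t**(1/4)/2)/2·t^(s-1)
segment 324 to ∞ holds 2*sqrt(2)/t**(3/4); add its integral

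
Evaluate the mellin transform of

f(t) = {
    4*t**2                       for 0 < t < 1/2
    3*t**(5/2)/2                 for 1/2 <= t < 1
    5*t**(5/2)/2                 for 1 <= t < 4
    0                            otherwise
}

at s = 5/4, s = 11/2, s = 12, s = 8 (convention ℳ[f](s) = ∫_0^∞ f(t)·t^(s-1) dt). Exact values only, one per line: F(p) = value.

along the cuts 1/2, 1, ℳ[f](s) splits into 3 integrals
on [0, 1/2) integrate f = 4*t**2 against the kernel
over [1/2, 1), the kernel integral of 3*t**(5/2)/2 enters the sum
segment [1, 4) carries 5*t**(5/2)/2; integrate it

F(5/4) = -4/15 - 2**(1/4)/40 + 2**(3/4)/13 + 256*sqrt(2)/3
F(11/2) = sqrt(2)/480 + 83885565/4096
F(12) = 153931627773981/1662976 - 3*sqrt(2)/950272
F(8) = 26843540501/53760 - sqrt(2)/14336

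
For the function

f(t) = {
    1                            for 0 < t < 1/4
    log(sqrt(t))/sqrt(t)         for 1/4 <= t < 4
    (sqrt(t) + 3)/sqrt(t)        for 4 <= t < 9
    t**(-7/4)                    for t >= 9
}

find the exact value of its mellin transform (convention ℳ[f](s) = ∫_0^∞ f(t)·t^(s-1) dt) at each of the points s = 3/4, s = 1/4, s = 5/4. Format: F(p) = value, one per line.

reversing the power substitution: 1 on [0, 1/2); log(t)/t on [1/2, 2); (t + 3)/t on [2, 3); …
remove the shared t-power first: t on [0, 1/2); log(t) on [1/2, 2); t + 3 on [2, 3); …
cuts at 1/4, 4, 9: linearity sums the 4 kernel integrals
segment [0, 1/4) carries 1; integrate it
[1/4, 4) adds the kernel integral of log(sqrt(t))/sqrt(t)
the [4, 9) slice contributes ∫ (sqrt(t) + 3)/sqrt(t)·t^(s-1) dt
the [9, ∞) slice contributes ∫ t**(-7/4)·t^(s-1) dt

F(3/4) = sqrt(2)*(-330 + sqrt(2) + 108*log(2) + 144*sqrt(6))/18
F(1/4) = sqrt(2)*(-486*log(2) + sqrt(2) + 648)/81
F(5/4) = sqrt(2)*(-1139 + 30*sqrt(2) + 270*log(2) + 864*sqrt(6))/90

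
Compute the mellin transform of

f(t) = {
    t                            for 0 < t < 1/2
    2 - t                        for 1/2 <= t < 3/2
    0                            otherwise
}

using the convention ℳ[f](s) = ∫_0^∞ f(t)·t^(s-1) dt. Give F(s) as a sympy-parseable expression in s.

(3**s*s + 4*3**s - 2*s - 4)/(2*2**s*s*(s + 1))
  Re(s) > -1

decompose at 1/2; ℳ[f](s) sums the 2 pieces' integrals
∫ t·t^(s-1) over [0, 1/2)
∫ (2 - t)·t^(s-1) over [1/2, 3/2)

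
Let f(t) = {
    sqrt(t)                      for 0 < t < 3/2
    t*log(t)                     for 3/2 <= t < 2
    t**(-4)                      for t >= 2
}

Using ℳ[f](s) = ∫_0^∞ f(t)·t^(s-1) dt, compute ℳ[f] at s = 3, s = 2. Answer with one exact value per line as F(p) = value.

F(3) = -81*log(3)/64 - 47/256 + 27*sqrt(6)/56 + 337*log(2)/64
F(2) = -9*log(3)/8 - 7/18 + 9*sqrt(6)/20 + 91*log(2)/24

treat the 3 regions marked off by 3/2, 2 separately and sum
piece [0, 3/2): integrate sqrt(t) against the kernel
piece [3/2, 2): integrate t*log(t) against the kernel
between 2 and ∞ the integrand is t**(-4)·t^(s-1)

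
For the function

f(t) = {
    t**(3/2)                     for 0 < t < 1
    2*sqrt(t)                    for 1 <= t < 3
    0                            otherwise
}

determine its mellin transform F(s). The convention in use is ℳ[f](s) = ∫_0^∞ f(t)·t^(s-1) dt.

cuts at 1: linearity sums the 2 kernel integrals
[0, 1) adds the kernel integral of t**(3/2)
piece [1, 3): integrate 2*sqrt(t) against the kernel

(4*sqrt(3)*3**s*(2*s + 3) - 4*s - 10)/((2*s + 1)*(2*s + 3))
  Re(s) > -3/2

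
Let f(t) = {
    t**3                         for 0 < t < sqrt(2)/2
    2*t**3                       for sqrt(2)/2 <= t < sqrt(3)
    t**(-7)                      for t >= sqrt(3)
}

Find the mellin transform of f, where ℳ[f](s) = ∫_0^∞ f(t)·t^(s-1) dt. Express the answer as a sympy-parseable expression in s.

2**(1/2 - s/2)*(972*6**(s/2 + 1/2)*(s - 7) - 2*6**(s/2 + 1/2)*(s + 3) - 81*s + 567)/(324*(s - 7)*(s + 3))
  -3 < Re(s) < 7

reversing the shared t-power: t**2 on [0, sqrt(2)/2); 2*t**2 on [sqrt(2)/2, sqrt(3)); t**(-8) on [sqrt(3), ∞)
invert the power substitution to get t on [0, 1/2); 2*t on [1/2, 3); t**(-4) on [3, ∞)
linearity at sqrt(2)/2, sqrt(3) turns ℳ[f](s) into 3 summed integrals
piece [0, sqrt(2)/2): integrate t**3 against the kernel
on [sqrt(2)/2, sqrt(3)) integrate f = 2*t**3 against the kernel
between sqrt(3) and ∞ the integrand is t**(-7)·t^(s-1)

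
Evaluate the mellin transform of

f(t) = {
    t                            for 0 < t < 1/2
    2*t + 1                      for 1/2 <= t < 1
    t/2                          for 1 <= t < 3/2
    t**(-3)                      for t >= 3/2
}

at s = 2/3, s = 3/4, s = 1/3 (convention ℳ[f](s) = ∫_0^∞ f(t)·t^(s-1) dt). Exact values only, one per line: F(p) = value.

linearity at 1/2, 1, 3/2 turns ℳ[f](s) into 4 summed integrals
piece [0, 1/2): integrate t against the kernel
for t in [1/2, 1): the term is ∫ (2*t + 1)·t^(s-1)
the [1, 3/2) slice contributes ∫ t/2·t^(s-1) dt
over [3/2, ∞), the kernel integral of t**(-3) enters the sum

F(2/3) = 2**(1/3)*(-2268 + 727*3**(2/3) + 3024*2**(2/3))/2520
F(3/4) = 2**(1/4)*(-2754 + 953*3**(3/4) + 3726*2**(3/4))/3402
F(1/3) = 2**(2/3)*(-486 + 97*3**(1/3) + 594*2**(1/3))/288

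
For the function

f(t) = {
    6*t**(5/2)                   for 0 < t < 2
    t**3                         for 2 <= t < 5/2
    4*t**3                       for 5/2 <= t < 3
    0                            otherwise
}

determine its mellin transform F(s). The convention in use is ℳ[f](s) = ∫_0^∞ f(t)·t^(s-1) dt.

(-64*2**s*(2*s + 5) + 384*2**(s + 1/2)*(s + 3) + 864*3**s*(2*s + 5) - 375*(5/2)**s*(2*s + 5))/(8*(s + 3)*(2*s + 5))
  Re(s) > -5/2

cuts at 2, 5/2: linearity sums the 3 kernel integrals
segment 0 to 2 holds 6*t**(5/2); add its integral
on [2, 5/2): add ∫ t**3·t^(s-1) dt
piece [5/2, 3): integrate 4*t**3 against the kernel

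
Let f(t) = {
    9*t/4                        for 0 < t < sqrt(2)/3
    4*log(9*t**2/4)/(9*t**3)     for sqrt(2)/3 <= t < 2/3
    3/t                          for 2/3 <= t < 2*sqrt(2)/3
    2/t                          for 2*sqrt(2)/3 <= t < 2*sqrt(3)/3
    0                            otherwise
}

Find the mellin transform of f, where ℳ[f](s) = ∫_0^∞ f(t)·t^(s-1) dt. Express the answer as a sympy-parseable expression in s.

peel off the shared t-power: 9*t**2/4 on [0, sqrt(2)/3); 4*log(9*t**2/4)/(9*t**2) on [sqrt(2)/3, 2/3); 3 on [2/3, 2*sqrt(2)/3); …
reversing the common scale on t: t**2 on [0, sqrt(2)/2); log(t**2)/t**2 on [sqrt(2)/2, 1); 3 on [1, sqrt(2)); …
reversing the power substitution: t on [0, 1/2); log(t)/t on [1/2, 1); 3 on [1, 2); …
along the cuts sqrt(2)/3, 2/3, 2*sqrt(2)/3, ℳ[f](s) splits into 4 integrals
∫ 9*t/4·t^(s-1) over [0, sqrt(2)/3)
over [sqrt(2)/3, 2/3), the kernel integral of 4*log(9*t**2/4)/(9*t**3) enters the sum
on [2/3, 2*sqrt(2)/3) integrate f = 3/t against the kernel
piece [2*sqrt(2)/3, 2*sqrt(3)/3): integrate 2/t against the kernel

2**(s/2 - 3/2)*(3*2**s*(s + 1)*(-4*s + (s - 1)**2 + 8) - 9*2**(s/2 + 1/2)*(s + 1)*(-4*s + (s - 1)**2 + 8) - 3*2**(s/2 + 3/2)*(s - 1)*(s + 1) + 2*6**(s/2 + 1/2)*(s + 1)*(-4*s + (s - 1)**2 + 8) + 12*(s - 1)**2*(s + 1)*log(2) - 24*(s - 1)*(s + 1)*log(2) + 24*(s - 1)*(s + 1) + 3*(s - 1)*(-4*s + (s - 1)**2 + 8))/(3**s*(s - 1)*(s + 1)*(-4*s + (s - 1)**2 + 8))
  Re(s) > -1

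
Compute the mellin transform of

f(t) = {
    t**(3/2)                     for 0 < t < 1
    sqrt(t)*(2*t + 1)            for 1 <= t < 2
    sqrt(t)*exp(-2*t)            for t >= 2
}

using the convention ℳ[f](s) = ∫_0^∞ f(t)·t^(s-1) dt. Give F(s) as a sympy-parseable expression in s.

back out the shared t-power: t on [0, 1); 2*t + 1 on [1, 2); exp(-2*t) on [2, ∞)
linearity at 1, 2 turns ℳ[f](s) into 3 summed integrals
segment 0 to 1 holds t**(3/2); add its integral
piece [1, 2): integrate sqrt(t)*(2*t + 1) against the kernel
the [2, ∞) slice contributes ∫ sqrt(t)*exp(-2*t)·t^(s-1) dt

4**(-s - 1/2)*(2**(s + 1/2)*(s + 1/2)*(s + 3/2)*uppergamma(s + 1/2, 4) - 2*4**(s + 1/2)*(s + 1/2) - 4**(s + 1/2) + 5*8**(s + 1/2)*(s + 1/2) + 8**(s + 1/2))/((s + 1/2)*(s + 3/2))
  Re(s) > -3/2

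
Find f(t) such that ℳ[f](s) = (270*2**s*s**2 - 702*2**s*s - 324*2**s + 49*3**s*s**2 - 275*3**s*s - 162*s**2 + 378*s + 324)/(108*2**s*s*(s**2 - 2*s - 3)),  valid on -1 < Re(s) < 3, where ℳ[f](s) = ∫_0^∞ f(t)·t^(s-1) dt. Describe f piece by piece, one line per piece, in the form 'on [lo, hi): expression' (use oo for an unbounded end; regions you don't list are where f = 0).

slice at 1/2, 1, 3/2, transform all 4 pieces, and sum them
[0, 1/2) adds the kernel integral of t
over [1/2, 1), the kernel integral of (2*t + 1) enters the sum
on [1, 3/2) integrate f = t/2 against the kernel
segment [3/2, ∞) carries t**(-3); integrate it

on [0, 1/2): t
on [1/2, 1): 2*t + 1
on [1, 3/2): t/2
on [3/2, oo): t**(-3)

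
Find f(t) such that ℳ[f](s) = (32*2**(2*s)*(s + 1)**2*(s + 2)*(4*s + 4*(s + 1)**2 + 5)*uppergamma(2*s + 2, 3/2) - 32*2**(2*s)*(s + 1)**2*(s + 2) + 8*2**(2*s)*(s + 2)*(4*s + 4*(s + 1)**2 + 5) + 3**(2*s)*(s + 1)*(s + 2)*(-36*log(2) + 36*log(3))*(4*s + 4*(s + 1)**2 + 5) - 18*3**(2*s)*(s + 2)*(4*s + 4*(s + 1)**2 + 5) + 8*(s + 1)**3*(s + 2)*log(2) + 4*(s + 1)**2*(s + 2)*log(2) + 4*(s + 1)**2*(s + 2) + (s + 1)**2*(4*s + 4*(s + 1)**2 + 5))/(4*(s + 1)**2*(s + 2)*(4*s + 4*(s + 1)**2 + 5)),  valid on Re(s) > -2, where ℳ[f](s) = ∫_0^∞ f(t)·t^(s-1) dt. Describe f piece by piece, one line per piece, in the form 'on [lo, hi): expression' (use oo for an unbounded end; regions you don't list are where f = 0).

remove the shared t-power first: t/4 on [0, 1); sqrt(t)*log(sqrt(t)/2)/2 on [1, 4); log(sqrt(t)/2) on [4, 9); …
reversing the power substitution: t**2/4 on [0, 1); t*log(t/2)/2 on [1, 2); log(t/2) on [2, 3); …
remove the common scale on t first: t**2 on [0, 1/2); t*log(t) on [1/2, 1); log(t) on [1, 3/2); …
treat the 4 regions marked off by 1, 4, 9 separately and sum
∫ t**2/4·t^(s-1) over [0, 1)
between 1 and 4 the integrand is t**(3/2)*log(sqrt(t)/2)/2·t^(s-1)
between 4 and 9 the integrand is t*log(sqrt(t)/2)·t^(s-1)
the [9, ∞) slice contributes ∫ t*exp(-sqrt(t)/2)·t^(s-1) dt

on [0, 1): t**2/4
on [1, 4): t**(3/2)*log(sqrt(t)/2)/2
on [4, 9): t*log(sqrt(t)/2)
on [9, oo): t*exp(-sqrt(t)/2)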